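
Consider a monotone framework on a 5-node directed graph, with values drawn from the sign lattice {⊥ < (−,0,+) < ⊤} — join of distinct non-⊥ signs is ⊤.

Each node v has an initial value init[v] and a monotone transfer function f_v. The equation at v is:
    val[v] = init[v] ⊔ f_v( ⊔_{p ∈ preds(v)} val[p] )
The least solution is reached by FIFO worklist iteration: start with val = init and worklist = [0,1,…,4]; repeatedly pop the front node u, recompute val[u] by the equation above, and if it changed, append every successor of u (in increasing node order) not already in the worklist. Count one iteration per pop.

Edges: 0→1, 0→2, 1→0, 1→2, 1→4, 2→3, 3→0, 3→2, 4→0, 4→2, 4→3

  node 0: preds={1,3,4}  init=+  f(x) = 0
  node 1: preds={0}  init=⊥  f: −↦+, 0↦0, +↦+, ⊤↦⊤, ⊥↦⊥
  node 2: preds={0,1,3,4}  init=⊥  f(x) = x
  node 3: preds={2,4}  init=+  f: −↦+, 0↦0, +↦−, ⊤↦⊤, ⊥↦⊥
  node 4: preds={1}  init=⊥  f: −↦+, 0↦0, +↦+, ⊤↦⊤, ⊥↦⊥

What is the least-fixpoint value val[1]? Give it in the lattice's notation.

Trace (8 dequeues):
  [1] u=0 | in + | out ⊤ | prev + | push {}
  [2] u=1 | in ⊤ | out ⊤ | prev ⊥ | push {0}
  [3] u=2 | in ⊤ | out ⊤ | prev ⊥ | push {}
  [4] u=3 | in ⊤ | out ⊤ | prev + | push {2}
  [5] u=4 | in ⊤ | out ⊤ | prev ⊥ | push {3}
  [6] u=0 | in ⊤ | out ⊤ | ==
  [7] u=2 | in ⊤ | out ⊤ | ==
  [8] u=3 | in ⊤ | out ⊤ | ==

Converged values:
  [0] ⊤
  [1] ⊤
  [2] ⊤
  [3] ⊤
  [4] ⊤

⊤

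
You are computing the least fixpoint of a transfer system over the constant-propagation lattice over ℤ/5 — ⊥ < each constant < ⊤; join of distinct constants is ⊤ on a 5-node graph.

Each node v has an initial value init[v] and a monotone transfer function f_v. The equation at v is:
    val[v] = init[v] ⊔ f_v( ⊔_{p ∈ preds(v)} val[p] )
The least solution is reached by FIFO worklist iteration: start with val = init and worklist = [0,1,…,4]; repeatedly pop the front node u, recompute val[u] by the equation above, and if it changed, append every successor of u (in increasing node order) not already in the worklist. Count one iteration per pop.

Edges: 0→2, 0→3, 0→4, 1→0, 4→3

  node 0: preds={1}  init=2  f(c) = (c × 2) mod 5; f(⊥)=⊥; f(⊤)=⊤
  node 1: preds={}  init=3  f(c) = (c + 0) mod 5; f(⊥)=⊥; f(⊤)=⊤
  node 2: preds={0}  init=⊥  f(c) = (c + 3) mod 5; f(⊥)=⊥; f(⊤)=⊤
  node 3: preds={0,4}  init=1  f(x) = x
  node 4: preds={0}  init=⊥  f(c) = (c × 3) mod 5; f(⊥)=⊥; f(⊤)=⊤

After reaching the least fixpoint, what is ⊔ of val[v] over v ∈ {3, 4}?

Worklist (6 pops):
  #1 pop 0: in=3 → ⊤ (was 2); enqueue []
  #2 pop 1: in=⊥ → 3 (no change)
  #3 pop 2: in=⊤ → ⊤ (was ⊥); enqueue []
  #4 pop 3: in=⊤ → ⊤ (was 1); enqueue []
  #5 pop 4: in=⊤ → ⊤ (was ⊥); enqueue [3]
  #6 pop 3: in=⊤ → ⊤ (no change)

Fixpoint:
  val[0] = ⊤
  val[1] = 3
  val[2] = ⊤
  val[3] = ⊤
  val[4] = ⊤

⊤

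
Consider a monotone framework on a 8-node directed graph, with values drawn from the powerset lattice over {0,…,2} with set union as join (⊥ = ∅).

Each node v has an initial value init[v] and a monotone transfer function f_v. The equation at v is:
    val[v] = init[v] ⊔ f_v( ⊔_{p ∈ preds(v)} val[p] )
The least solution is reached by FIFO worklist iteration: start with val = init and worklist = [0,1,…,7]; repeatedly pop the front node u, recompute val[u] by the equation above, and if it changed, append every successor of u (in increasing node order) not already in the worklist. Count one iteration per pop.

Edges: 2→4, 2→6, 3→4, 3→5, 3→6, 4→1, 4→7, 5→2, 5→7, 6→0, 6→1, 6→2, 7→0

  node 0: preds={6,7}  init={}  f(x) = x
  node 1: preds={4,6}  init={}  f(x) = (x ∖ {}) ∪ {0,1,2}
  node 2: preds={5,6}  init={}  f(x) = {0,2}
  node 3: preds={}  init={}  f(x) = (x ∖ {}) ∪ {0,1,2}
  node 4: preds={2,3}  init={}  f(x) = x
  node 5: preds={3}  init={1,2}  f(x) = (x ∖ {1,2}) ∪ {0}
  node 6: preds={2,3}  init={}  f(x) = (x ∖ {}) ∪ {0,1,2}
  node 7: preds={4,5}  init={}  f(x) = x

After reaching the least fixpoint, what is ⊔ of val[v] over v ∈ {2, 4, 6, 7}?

Iteration log — 11 steps:
  step 1. node 0  ⊔preds={}  new={}  stable
  step 2. node 1  ⊔preds={}  new={0,1,2}  old={}  +wl: 
  step 3. node 2  ⊔preds={1,2}  new={0,2}  old={}  +wl: 
  step 4. node 3  ⊔preds={}  new={0,1,2}  old={}  +wl: 
  step 5. node 4  ⊔preds={0,1,2}  new={0,1,2}  old={}  +wl: 1
  step 6. node 5  ⊔preds={0,1,2}  new={0,1,2}  old={1,2}  +wl: 2
  step 7. node 6  ⊔preds={0,1,2}  new={0,1,2}  old={}  +wl: 0
  step 8. node 7  ⊔preds={0,1,2}  new={0,1,2}  old={}  +wl: 
  step 9. node 1  ⊔preds={0,1,2}  new={0,1,2}  stable
  step 10. node 2  ⊔preds={0,1,2}  new={0,2}  stable
  step 11. node 0  ⊔preds={0,1,2}  new={0,1,2}  old={}  +wl: 

Least fixpoint reached:
  node 0: {0,1,2}
  node 1: {0,1,2}
  node 2: {0,2}
  node 3: {0,1,2}
  node 4: {0,1,2}
  node 5: {0,1,2}
  node 6: {0,1,2}
  node 7: {0,1,2}

{0,1,2}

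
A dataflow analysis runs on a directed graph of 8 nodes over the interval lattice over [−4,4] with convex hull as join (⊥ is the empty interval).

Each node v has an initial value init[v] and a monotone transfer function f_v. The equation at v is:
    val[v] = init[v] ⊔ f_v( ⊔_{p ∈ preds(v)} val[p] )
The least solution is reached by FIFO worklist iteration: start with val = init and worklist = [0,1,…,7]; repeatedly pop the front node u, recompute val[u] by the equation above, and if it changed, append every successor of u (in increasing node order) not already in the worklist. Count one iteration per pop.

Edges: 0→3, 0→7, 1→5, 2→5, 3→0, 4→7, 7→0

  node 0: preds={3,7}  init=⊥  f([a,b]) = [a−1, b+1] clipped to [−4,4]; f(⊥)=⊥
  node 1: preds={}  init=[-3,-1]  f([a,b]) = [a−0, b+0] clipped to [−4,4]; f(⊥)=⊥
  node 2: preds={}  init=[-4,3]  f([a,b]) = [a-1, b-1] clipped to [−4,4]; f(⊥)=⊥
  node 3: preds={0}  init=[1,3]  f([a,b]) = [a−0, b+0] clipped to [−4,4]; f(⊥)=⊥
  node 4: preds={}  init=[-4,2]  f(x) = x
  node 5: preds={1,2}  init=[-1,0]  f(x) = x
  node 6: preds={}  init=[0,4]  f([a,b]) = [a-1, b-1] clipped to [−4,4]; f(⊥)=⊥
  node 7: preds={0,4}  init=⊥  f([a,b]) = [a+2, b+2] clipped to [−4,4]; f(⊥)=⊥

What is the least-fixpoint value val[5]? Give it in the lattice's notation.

Trace (15 dequeues):
  [1] u=0 | in [1,3] | out [0,4] | prev ⊥ | push {}
  [2] u=1 | in ⊥ | out [-3,-1] | ==
  [3] u=2 | in ⊥ | out [-4,3] | ==
  [4] u=3 | in [0,4] | out [0,4] | prev [1,3] | push {0}
  [5] u=4 | in ⊥ | out [-4,2] | ==
  [6] u=5 | in [-4,3] | out [-4,3] | prev [-1,0] | push {}
  [7] u=6 | in ⊥ | out [0,4] | ==
  [8] u=7 | in [-4,4] | out [-2,4] | prev ⊥ | push {}
  [9] u=0 | in [-2,4] | out [-3,4] | prev [0,4] | push {3,7}
  [10] u=3 | in [-3,4] | out [-3,4] | prev [0,4] | push {0}
  [11] u=7 | in [-4,4] | out [-2,4] | ==
  [12] u=0 | in [-3,4] | out [-4,4] | prev [-3,4] | push {3,7}
  [13] u=3 | in [-4,4] | out [-4,4] | prev [-3,4] | push {0}
  [14] u=7 | in [-4,4] | out [-2,4] | ==
  [15] u=0 | in [-4,4] | out [-4,4] | ==

Converged values:
  [0] [-4,4]
  [1] [-3,-1]
  [2] [-4,3]
  [3] [-4,4]
  [4] [-4,2]
  [5] [-4,3]
  [6] [0,4]
  [7] [-2,4]

[-4,3]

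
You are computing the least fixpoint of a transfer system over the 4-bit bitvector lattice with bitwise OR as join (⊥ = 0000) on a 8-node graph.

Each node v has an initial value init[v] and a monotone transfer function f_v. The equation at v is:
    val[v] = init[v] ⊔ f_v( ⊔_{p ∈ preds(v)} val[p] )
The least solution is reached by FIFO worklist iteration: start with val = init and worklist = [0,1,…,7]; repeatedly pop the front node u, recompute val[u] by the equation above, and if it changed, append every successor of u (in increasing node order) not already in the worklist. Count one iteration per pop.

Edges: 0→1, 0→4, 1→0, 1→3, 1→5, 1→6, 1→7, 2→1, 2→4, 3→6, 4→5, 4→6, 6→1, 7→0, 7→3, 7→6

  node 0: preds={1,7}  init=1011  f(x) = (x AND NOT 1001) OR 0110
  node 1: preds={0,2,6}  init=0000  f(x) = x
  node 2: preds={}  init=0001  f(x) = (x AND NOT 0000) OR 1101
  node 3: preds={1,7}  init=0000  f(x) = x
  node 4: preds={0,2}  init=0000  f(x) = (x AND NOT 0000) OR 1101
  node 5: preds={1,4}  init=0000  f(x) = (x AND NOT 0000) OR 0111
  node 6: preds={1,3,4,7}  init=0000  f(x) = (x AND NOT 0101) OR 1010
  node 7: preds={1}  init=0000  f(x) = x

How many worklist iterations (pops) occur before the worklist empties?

12

Trace (12 dequeues):
  [1] u=0 | in 0000 | out 1111 | prev 1011 | push {}
  [2] u=1 | in 1111 | out 1111 | prev 0000 | push {0}
  [3] u=2 | in 0000 | out 1101 | prev 0001 | push {1}
  [4] u=3 | in 1111 | out 1111 | prev 0000 | push {}
  [5] u=4 | in 1111 | out 1111 | prev 0000 | push {}
  [6] u=5 | in 1111 | out 1111 | prev 0000 | push {}
  [7] u=6 | in 1111 | out 1010 | prev 0000 | push {}
  [8] u=7 | in 1111 | out 1111 | prev 0000 | push {3,6}
  [9] u=0 | in 1111 | out 1111 | ==
  [10] u=1 | in 1111 | out 1111 | ==
  [11] u=3 | in 1111 | out 1111 | ==
  [12] u=6 | in 1111 | out 1010 | ==

Converged values:
  [0] 1111
  [1] 1111
  [2] 1101
  [3] 1111
  [4] 1111
  [5] 1111
  [6] 1010
  [7] 1111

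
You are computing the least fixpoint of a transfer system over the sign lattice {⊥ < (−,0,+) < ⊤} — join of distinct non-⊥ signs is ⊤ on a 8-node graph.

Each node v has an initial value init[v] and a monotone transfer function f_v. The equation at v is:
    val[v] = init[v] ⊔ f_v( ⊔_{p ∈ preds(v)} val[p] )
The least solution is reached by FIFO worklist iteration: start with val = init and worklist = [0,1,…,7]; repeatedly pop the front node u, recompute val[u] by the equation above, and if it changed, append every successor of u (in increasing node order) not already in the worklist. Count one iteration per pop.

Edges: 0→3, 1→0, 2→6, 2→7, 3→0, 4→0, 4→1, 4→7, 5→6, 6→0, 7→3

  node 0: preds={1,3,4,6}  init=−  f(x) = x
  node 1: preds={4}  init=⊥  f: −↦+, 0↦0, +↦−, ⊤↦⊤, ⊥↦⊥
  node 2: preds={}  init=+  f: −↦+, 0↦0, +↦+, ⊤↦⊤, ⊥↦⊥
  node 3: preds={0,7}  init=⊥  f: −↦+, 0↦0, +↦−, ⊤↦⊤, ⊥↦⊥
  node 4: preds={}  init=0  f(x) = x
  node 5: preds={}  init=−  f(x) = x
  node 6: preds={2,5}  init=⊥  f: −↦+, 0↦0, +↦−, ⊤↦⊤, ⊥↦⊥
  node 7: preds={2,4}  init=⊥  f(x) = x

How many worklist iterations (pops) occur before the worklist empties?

Iteration log — 10 steps:
  step 1. node 0  ⊔preds=0  new=⊤  old=−  +wl: 
  step 2. node 1  ⊔preds=0  new=0  old=⊥  +wl: 0
  step 3. node 2  ⊔preds=⊥  new=+  stable
  step 4. node 3  ⊔preds=⊤  new=⊤  old=⊥  +wl: 
  step 5. node 4  ⊔preds=⊥  new=0  stable
  step 6. node 5  ⊔preds=⊥  new=−  stable
  step 7. node 6  ⊔preds=⊤  new=⊤  old=⊥  +wl: 
  step 8. node 7  ⊔preds=⊤  new=⊤  old=⊥  +wl: 3
  step 9. node 0  ⊔preds=⊤  new=⊤  stable
  step 10. node 3  ⊔preds=⊤  new=⊤  stable

Least fixpoint reached:
  node 0: ⊤
  node 1: 0
  node 2: +
  node 3: ⊤
  node 4: 0
  node 5: −
  node 6: ⊤
  node 7: ⊤

10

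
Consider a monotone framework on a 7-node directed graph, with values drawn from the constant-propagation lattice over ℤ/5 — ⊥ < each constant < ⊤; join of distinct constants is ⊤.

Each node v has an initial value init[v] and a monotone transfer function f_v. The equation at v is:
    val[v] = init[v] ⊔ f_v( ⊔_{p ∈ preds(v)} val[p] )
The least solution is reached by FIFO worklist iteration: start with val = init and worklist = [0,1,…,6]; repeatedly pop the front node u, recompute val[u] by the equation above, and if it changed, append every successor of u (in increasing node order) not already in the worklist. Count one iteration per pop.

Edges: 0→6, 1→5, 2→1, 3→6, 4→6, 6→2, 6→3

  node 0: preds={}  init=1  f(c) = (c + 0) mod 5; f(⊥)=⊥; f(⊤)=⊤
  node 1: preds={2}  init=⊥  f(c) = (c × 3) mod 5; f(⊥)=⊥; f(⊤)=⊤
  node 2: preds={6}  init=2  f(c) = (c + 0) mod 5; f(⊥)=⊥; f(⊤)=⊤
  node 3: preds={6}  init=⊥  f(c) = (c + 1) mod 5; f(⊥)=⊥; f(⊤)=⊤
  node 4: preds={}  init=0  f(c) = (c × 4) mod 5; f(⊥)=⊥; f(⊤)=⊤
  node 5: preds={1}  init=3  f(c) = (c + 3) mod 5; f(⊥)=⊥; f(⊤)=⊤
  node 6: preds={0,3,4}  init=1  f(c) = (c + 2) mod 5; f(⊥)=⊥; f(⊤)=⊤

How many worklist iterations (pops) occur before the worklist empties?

Worklist (12 pops):
  #1 pop 0: in=⊥ → 1 (no change)
  #2 pop 1: in=2 → 1 (was ⊥); enqueue []
  #3 pop 2: in=1 → ⊤ (was 2); enqueue [1]
  #4 pop 3: in=1 → 2 (was ⊥); enqueue []
  #5 pop 4: in=⊥ → 0 (no change)
  #6 pop 5: in=1 → ⊤ (was 3); enqueue []
  #7 pop 6: in=⊤ → ⊤ (was 1); enqueue [2,3]
  #8 pop 1: in=⊤ → ⊤ (was 1); enqueue [5]
  #9 pop 2: in=⊤ → ⊤ (no change)
  #10 pop 3: in=⊤ → ⊤ (was 2); enqueue [6]
  #11 pop 5: in=⊤ → ⊤ (no change)
  #12 pop 6: in=⊤ → ⊤ (no change)

Fixpoint:
  val[0] = 1
  val[1] = ⊤
  val[2] = ⊤
  val[3] = ⊤
  val[4] = 0
  val[5] = ⊤
  val[6] = ⊤

12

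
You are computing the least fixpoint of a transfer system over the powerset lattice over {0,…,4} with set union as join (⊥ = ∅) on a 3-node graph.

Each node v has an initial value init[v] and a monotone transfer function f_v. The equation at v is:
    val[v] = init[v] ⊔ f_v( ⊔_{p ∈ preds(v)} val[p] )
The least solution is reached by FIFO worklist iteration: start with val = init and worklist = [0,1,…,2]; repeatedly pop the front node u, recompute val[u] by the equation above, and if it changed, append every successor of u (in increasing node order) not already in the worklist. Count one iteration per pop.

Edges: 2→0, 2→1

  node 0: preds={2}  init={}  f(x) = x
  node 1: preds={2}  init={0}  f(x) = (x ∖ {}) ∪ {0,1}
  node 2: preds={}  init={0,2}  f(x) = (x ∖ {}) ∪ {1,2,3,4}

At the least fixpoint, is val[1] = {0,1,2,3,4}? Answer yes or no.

Iteration log — 5 steps:
  step 1. node 0  ⊔preds={0,2}  new={0,2}  old={}  +wl: 
  step 2. node 1  ⊔preds={0,2}  new={0,1,2}  old={0}  +wl: 
  step 3. node 2  ⊔preds={}  new={0,1,2,3,4}  old={0,2}  +wl: 0,1
  step 4. node 0  ⊔preds={0,1,2,3,4}  new={0,1,2,3,4}  old={0,2}  +wl: 
  step 5. node 1  ⊔preds={0,1,2,3,4}  new={0,1,2,3,4}  old={0,1,2}  +wl: 

Least fixpoint reached:
  node 0: {0,1,2,3,4}
  node 1: {0,1,2,3,4}
  node 2: {0,1,2,3,4}

yes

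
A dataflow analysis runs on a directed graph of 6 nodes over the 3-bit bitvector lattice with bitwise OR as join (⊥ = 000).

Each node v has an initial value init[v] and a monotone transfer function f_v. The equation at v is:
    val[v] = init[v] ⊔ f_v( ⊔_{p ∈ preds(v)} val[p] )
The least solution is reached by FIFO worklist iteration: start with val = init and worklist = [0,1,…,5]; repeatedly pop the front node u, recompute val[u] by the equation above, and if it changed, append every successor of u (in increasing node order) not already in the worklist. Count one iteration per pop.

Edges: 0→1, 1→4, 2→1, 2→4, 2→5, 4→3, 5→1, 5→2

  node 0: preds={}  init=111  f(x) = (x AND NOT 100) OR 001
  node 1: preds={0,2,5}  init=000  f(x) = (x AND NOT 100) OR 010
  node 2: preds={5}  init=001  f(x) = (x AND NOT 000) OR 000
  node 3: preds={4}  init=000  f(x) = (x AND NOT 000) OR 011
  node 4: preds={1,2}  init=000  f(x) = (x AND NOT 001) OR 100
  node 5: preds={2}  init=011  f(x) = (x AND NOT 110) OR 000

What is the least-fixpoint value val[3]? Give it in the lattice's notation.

111

Worklist (8 pops):
  #1 pop 0: in=000 → 111 (no change)
  #2 pop 1: in=111 → 011 (was 000); enqueue []
  #3 pop 2: in=011 → 011 (was 001); enqueue [1]
  #4 pop 3: in=000 → 011 (was 000); enqueue []
  #5 pop 4: in=011 → 110 (was 000); enqueue [3]
  #6 pop 5: in=011 → 011 (no change)
  #7 pop 1: in=111 → 011 (no change)
  #8 pop 3: in=110 → 111 (was 011); enqueue []

Fixpoint:
  val[0] = 111
  val[1] = 011
  val[2] = 011
  val[3] = 111
  val[4] = 110
  val[5] = 011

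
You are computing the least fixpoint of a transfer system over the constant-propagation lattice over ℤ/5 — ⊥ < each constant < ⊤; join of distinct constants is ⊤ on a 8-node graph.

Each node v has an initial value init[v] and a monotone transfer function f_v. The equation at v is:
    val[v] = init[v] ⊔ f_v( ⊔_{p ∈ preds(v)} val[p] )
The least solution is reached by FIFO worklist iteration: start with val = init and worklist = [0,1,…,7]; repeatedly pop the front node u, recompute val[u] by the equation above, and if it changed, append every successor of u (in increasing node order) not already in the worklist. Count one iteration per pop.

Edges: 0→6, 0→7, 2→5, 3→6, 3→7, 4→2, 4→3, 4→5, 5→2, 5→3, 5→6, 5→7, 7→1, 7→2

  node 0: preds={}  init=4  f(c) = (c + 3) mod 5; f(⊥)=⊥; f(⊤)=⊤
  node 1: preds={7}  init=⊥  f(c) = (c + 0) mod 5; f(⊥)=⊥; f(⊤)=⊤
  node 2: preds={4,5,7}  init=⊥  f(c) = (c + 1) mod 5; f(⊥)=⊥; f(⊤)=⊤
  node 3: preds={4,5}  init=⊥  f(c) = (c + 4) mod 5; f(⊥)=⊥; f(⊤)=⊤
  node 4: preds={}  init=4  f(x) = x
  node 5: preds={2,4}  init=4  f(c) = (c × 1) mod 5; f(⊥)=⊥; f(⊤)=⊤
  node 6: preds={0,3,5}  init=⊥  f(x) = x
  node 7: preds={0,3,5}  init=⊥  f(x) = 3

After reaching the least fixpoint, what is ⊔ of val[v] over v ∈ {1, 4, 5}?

⊤

Worklist (14 pops):
  #1 pop 0: in=⊥ → 4 (no change)
  #2 pop 1: in=⊥ → ⊥ (no change)
  #3 pop 2: in=4 → 0 (was ⊥); enqueue []
  #4 pop 3: in=4 → 3 (was ⊥); enqueue []
  #5 pop 4: in=⊥ → 4 (no change)
  #6 pop 5: in=⊤ → ⊤ (was 4); enqueue [2,3]
  #7 pop 6: in=⊤ → ⊤ (was ⊥); enqueue []
  #8 pop 7: in=⊤ → 3 (was ⊥); enqueue [1]
  #9 pop 2: in=⊤ → ⊤ (was 0); enqueue [5]
  #10 pop 3: in=⊤ → ⊤ (was 3); enqueue [6,7]
  #11 pop 1: in=3 → 3 (was ⊥); enqueue []
  #12 pop 5: in=⊤ → ⊤ (no change)
  #13 pop 6: in=⊤ → ⊤ (no change)
  #14 pop 7: in=⊤ → 3 (no change)

Fixpoint:
  val[0] = 4
  val[1] = 3
  val[2] = ⊤
  val[3] = ⊤
  val[4] = 4
  val[5] = ⊤
  val[6] = ⊤
  val[7] = 3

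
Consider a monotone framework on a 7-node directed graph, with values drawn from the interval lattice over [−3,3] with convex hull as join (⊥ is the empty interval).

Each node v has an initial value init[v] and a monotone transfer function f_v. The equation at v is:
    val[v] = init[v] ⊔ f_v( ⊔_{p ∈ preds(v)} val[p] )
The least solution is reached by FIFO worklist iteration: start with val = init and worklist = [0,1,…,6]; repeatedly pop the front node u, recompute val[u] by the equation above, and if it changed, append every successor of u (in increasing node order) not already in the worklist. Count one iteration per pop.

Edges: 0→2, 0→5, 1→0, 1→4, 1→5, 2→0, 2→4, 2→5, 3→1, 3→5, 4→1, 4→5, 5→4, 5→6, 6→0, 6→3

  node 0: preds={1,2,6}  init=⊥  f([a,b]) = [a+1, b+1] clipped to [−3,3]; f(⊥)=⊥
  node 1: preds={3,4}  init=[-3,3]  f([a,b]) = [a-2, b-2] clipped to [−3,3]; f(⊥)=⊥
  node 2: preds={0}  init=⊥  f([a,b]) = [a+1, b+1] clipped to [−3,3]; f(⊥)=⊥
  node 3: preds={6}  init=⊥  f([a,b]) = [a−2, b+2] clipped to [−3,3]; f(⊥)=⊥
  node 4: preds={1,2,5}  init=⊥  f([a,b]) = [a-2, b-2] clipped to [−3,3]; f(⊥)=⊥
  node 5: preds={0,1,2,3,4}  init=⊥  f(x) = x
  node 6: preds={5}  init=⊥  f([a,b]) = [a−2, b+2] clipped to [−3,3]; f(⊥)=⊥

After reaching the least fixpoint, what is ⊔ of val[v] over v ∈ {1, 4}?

Trace (13 dequeues):
  [1] u=0 | in [-3,3] | out [-2,3] | prev ⊥ | push {}
  [2] u=1 | in ⊥ | out [-3,3] | ==
  [3] u=2 | in [-2,3] | out [-1,3] | prev ⊥ | push {0}
  [4] u=3 | in ⊥ | out ⊥ | ==
  [5] u=4 | in [-3,3] | out [-3,1] | prev ⊥ | push {1}
  [6] u=5 | in [-3,3] | out [-3,3] | prev ⊥ | push {4}
  [7] u=6 | in [-3,3] | out [-3,3] | prev ⊥ | push {3}
  [8] u=0 | in [-3,3] | out [-2,3] | ==
  [9] u=1 | in [-3,1] | out [-3,3] | ==
  [10] u=4 | in [-3,3] | out [-3,1] | ==
  [11] u=3 | in [-3,3] | out [-3,3] | prev ⊥ | push {1,5}
  [12] u=1 | in [-3,3] | out [-3,3] | ==
  [13] u=5 | in [-3,3] | out [-3,3] | ==

Converged values:
  [0] [-2,3]
  [1] [-3,3]
  [2] [-1,3]
  [3] [-3,3]
  [4] [-3,1]
  [5] [-3,3]
  [6] [-3,3]

[-3,3]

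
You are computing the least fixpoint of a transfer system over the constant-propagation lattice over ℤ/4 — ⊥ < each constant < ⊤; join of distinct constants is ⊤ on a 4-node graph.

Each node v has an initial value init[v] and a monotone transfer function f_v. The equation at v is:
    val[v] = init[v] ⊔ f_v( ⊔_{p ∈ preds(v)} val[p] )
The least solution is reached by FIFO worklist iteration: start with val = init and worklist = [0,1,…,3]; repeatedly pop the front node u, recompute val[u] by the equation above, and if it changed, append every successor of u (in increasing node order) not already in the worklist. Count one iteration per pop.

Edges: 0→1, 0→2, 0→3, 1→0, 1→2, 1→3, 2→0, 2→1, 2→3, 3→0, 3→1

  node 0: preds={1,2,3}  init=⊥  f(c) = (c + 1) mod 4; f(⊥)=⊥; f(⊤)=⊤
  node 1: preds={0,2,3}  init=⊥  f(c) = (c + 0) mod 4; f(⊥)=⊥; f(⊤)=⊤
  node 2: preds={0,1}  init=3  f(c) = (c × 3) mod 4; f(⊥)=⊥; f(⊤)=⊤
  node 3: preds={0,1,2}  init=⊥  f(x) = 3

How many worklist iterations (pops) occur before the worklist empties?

8

Trace (8 dequeues):
  [1] u=0 | in 3 | out 0 | prev ⊥ | push {}
  [2] u=1 | in ⊤ | out ⊤ | prev ⊥ | push {0}
  [3] u=2 | in ⊤ | out ⊤ | prev 3 | push {1}
  [4] u=3 | in ⊤ | out 3 | prev ⊥ | push {}
  [5] u=0 | in ⊤ | out ⊤ | prev 0 | push {2,3}
  [6] u=1 | in ⊤ | out ⊤ | ==
  [7] u=2 | in ⊤ | out ⊤ | ==
  [8] u=3 | in ⊤ | out 3 | ==

Converged values:
  [0] ⊤
  [1] ⊤
  [2] ⊤
  [3] 3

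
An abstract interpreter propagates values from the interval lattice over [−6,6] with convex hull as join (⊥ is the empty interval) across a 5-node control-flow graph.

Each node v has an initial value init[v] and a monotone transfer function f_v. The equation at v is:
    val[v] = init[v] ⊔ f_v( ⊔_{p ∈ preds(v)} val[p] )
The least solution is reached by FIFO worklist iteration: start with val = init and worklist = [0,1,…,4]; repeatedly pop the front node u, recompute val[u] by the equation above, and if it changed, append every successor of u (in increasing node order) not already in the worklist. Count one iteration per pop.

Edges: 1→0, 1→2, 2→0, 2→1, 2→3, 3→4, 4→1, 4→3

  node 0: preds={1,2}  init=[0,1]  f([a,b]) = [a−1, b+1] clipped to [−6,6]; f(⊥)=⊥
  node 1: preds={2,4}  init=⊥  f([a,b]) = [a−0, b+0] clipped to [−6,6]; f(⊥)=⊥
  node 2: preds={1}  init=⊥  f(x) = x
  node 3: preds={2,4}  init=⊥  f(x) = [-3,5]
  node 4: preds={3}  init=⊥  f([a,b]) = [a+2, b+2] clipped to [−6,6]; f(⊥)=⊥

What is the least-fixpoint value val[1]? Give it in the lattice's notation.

[-1,6]

Iteration log — 12 steps:
  step 1. node 0  ⊔preds=⊥  new=[0,1]  stable
  step 2. node 1  ⊔preds=⊥  new=⊥  stable
  step 3. node 2  ⊔preds=⊥  new=⊥  stable
  step 4. node 3  ⊔preds=⊥  new=[-3,5]  old=⊥  +wl: 
  step 5. node 4  ⊔preds=[-3,5]  new=[-1,6]  old=⊥  +wl: 1,3
  step 6. node 1  ⊔preds=[-1,6]  new=[-1,6]  old=⊥  +wl: 0,2
  step 7. node 3  ⊔preds=[-1,6]  new=[-3,5]  stable
  step 8. node 0  ⊔preds=[-1,6]  new=[-2,6]  old=[0,1]  +wl: 
  step 9. node 2  ⊔preds=[-1,6]  new=[-1,6]  old=⊥  +wl: 0,1,3
  step 10. node 0  ⊔preds=[-1,6]  new=[-2,6]  stable
  step 11. node 1  ⊔preds=[-1,6]  new=[-1,6]  stable
  step 12. node 3  ⊔preds=[-1,6]  new=[-3,5]  stable

Least fixpoint reached:
  node 0: [-2,6]
  node 1: [-1,6]
  node 2: [-1,6]
  node 3: [-3,5]
  node 4: [-1,6]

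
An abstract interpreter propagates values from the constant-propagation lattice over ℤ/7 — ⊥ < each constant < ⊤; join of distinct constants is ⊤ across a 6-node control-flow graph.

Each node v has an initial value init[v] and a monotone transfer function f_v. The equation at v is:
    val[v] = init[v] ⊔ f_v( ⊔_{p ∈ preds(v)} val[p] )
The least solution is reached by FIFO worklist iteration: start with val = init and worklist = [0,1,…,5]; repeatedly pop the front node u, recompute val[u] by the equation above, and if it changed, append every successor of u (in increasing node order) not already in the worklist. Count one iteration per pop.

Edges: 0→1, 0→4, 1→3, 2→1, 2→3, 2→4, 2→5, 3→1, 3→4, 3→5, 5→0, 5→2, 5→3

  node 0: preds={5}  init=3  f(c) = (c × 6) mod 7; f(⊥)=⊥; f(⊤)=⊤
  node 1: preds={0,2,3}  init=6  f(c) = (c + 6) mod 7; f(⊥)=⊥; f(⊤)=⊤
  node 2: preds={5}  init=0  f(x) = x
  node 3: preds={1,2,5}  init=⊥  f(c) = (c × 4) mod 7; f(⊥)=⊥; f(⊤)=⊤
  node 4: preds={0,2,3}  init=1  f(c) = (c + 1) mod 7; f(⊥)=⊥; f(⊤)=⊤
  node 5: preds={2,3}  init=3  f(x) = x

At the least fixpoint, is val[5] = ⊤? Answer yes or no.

Worklist (10 pops):
  #1 pop 0: in=3 → ⊤ (was 3); enqueue []
  #2 pop 1: in=⊤ → ⊤ (was 6); enqueue []
  #3 pop 2: in=3 → ⊤ (was 0); enqueue [1]
  #4 pop 3: in=⊤ → ⊤ (was ⊥); enqueue []
  #5 pop 4: in=⊤ → ⊤ (was 1); enqueue []
  #6 pop 5: in=⊤ → ⊤ (was 3); enqueue [0,2,3]
  #7 pop 1: in=⊤ → ⊤ (no change)
  #8 pop 0: in=⊤ → ⊤ (no change)
  #9 pop 2: in=⊤ → ⊤ (no change)
  #10 pop 3: in=⊤ → ⊤ (no change)

Fixpoint:
  val[0] = ⊤
  val[1] = ⊤
  val[2] = ⊤
  val[3] = ⊤
  val[4] = ⊤
  val[5] = ⊤

yes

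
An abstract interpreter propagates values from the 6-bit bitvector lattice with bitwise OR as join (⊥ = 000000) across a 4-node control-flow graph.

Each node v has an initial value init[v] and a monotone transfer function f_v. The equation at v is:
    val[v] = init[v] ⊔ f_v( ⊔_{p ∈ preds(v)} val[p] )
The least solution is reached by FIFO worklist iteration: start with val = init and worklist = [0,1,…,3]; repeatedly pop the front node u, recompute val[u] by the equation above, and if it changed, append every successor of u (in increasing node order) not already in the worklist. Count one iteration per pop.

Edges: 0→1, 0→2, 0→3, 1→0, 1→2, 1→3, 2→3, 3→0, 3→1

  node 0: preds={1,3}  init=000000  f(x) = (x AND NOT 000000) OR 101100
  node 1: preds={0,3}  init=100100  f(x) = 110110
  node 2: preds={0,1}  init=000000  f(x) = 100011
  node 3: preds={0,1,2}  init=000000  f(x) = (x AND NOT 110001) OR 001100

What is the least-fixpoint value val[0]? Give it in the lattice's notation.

111110

Worklist (8 pops):
  #1 pop 0: in=100100 → 101100 (was 000000); enqueue []
  #2 pop 1: in=101100 → 110110 (was 100100); enqueue [0]
  #3 pop 2: in=111110 → 100011 (was 000000); enqueue []
  #4 pop 3: in=111111 → 001110 (was 000000); enqueue [1]
  #5 pop 0: in=111110 → 111110 (was 101100); enqueue [2,3]
  #6 pop 1: in=111110 → 110110 (no change)
  #7 pop 2: in=111110 → 100011 (no change)
  #8 pop 3: in=111111 → 001110 (no change)

Fixpoint:
  val[0] = 111110
  val[1] = 110110
  val[2] = 100011
  val[3] = 001110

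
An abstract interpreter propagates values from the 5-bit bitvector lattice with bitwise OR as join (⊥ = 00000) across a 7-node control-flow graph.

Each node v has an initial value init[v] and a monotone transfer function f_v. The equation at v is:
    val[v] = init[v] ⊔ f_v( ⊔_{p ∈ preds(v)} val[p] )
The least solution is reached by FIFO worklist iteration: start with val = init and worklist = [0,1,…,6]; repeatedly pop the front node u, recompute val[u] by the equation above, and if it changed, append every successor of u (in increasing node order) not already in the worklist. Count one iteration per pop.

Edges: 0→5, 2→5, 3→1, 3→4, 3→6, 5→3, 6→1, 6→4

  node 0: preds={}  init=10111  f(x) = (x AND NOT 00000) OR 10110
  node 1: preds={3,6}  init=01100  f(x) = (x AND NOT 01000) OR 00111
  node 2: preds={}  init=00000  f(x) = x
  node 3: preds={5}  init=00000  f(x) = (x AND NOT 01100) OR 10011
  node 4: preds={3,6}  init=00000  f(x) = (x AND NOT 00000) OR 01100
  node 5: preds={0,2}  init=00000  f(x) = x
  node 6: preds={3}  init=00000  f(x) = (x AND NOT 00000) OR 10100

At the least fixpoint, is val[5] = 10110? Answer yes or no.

Trace (10 dequeues):
  [1] u=0 | in 00000 | out 10111 | ==
  [2] u=1 | in 00000 | out 01111 | prev 01100 | push {}
  [3] u=2 | in 00000 | out 00000 | ==
  [4] u=3 | in 00000 | out 10011 | prev 00000 | push {1}
  [5] u=4 | in 10011 | out 11111 | prev 00000 | push {}
  [6] u=5 | in 10111 | out 10111 | prev 00000 | push {3}
  [7] u=6 | in 10011 | out 10111 | prev 00000 | push {4}
  [8] u=1 | in 10111 | out 11111 | prev 01111 | push {}
  [9] u=3 | in 10111 | out 10011 | ==
  [10] u=4 | in 10111 | out 11111 | ==

Converged values:
  [0] 10111
  [1] 11111
  [2] 00000
  [3] 10011
  [4] 11111
  [5] 10111
  [6] 10111

no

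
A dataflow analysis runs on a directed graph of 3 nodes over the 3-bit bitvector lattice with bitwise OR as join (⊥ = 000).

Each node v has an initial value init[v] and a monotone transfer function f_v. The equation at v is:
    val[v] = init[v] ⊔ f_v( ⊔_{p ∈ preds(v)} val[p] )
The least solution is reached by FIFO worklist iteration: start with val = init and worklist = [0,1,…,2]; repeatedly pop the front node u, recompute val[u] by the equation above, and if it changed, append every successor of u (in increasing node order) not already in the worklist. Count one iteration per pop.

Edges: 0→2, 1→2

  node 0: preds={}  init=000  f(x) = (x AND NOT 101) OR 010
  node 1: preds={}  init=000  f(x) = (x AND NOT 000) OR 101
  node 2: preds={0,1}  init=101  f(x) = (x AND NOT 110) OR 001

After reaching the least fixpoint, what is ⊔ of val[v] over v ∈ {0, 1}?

111

Worklist (3 pops):
  #1 pop 0: in=000 → 010 (was 000); enqueue []
  #2 pop 1: in=000 → 101 (was 000); enqueue []
  #3 pop 2: in=111 → 101 (no change)

Fixpoint:
  val[0] = 010
  val[1] = 101
  val[2] = 101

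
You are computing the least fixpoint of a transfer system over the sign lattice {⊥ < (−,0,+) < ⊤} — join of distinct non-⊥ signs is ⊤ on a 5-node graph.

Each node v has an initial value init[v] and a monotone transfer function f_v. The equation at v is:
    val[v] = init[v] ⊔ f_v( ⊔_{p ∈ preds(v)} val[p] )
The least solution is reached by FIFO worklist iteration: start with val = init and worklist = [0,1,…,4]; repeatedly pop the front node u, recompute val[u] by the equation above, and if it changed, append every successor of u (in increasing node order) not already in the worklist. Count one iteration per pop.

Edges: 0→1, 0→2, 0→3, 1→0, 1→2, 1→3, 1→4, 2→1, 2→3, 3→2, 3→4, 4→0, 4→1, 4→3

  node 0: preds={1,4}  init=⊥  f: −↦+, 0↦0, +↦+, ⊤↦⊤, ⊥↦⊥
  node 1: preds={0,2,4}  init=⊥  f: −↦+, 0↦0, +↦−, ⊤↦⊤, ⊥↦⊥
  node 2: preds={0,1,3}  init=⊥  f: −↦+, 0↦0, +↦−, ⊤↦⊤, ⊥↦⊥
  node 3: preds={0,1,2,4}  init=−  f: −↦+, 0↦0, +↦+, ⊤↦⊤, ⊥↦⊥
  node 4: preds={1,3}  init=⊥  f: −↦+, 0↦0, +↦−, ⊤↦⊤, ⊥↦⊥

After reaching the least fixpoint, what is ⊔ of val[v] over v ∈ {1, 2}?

Worklist (12 pops):
  #1 pop 0: in=⊥ → ⊥ (no change)
  #2 pop 1: in=⊥ → ⊥ (no change)
  #3 pop 2: in=− → + (was ⊥); enqueue [1]
  #4 pop 3: in=+ → ⊤ (was −); enqueue [2]
  #5 pop 4: in=⊤ → ⊤ (was ⊥); enqueue [0,3]
  #6 pop 1: in=⊤ → ⊤ (was ⊥); enqueue [4]
  #7 pop 2: in=⊤ → ⊤ (was +); enqueue [1]
  #8 pop 0: in=⊤ → ⊤ (was ⊥); enqueue [2]
  #9 pop 3: in=⊤ → ⊤ (no change)
  #10 pop 4: in=⊤ → ⊤ (no change)
  #11 pop 1: in=⊤ → ⊤ (no change)
  #12 pop 2: in=⊤ → ⊤ (no change)

Fixpoint:
  val[0] = ⊤
  val[1] = ⊤
  val[2] = ⊤
  val[3] = ⊤
  val[4] = ⊤

⊤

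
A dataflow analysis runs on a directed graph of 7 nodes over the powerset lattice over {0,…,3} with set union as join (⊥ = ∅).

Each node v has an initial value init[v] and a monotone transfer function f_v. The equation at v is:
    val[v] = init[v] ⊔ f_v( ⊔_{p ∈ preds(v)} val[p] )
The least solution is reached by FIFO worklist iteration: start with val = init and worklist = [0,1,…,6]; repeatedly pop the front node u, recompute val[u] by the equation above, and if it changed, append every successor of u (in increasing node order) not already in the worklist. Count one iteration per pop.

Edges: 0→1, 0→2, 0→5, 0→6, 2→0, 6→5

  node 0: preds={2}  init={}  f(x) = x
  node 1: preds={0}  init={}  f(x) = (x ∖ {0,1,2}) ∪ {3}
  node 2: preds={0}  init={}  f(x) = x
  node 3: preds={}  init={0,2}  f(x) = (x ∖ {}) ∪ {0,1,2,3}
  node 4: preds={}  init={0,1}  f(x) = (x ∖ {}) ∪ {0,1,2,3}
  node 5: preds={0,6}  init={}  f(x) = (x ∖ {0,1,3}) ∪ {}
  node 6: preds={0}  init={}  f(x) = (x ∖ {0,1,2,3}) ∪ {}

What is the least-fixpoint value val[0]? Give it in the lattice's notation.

{}

Iteration log — 7 steps:
  step 1. node 0  ⊔preds={}  new={}  stable
  step 2. node 1  ⊔preds={}  new={3}  old={}  +wl: 
  step 3. node 2  ⊔preds={}  new={}  stable
  step 4. node 3  ⊔preds={}  new={0,1,2,3}  old={0,2}  +wl: 
  step 5. node 4  ⊔preds={}  new={0,1,2,3}  old={0,1}  +wl: 
  step 6. node 5  ⊔preds={}  new={}  stable
  step 7. node 6  ⊔preds={}  new={}  stable

Least fixpoint reached:
  node 0: {}
  node 1: {3}
  node 2: {}
  node 3: {0,1,2,3}
  node 4: {0,1,2,3}
  node 5: {}
  node 6: {}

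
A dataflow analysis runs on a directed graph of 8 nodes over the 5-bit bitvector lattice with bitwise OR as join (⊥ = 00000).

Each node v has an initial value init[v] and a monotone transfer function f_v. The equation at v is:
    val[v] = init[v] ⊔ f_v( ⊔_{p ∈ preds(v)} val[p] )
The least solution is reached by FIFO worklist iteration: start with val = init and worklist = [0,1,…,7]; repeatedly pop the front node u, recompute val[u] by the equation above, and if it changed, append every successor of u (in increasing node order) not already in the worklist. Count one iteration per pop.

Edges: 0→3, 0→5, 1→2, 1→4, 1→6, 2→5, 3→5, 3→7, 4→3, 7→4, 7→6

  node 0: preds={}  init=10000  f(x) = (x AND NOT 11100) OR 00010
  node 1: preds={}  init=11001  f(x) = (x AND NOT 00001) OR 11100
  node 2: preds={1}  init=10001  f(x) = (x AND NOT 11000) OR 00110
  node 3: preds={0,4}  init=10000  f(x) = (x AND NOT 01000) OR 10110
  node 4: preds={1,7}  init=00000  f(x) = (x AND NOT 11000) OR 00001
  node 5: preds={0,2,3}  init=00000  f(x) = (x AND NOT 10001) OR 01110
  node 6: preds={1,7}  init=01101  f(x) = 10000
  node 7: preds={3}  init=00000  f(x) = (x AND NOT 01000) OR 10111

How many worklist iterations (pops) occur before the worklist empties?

Worklist (14 pops):
  #1 pop 0: in=00000 → 10010 (was 10000); enqueue []
  #2 pop 1: in=00000 → 11101 (was 11001); enqueue []
  #3 pop 2: in=11101 → 10111 (was 10001); enqueue []
  #4 pop 3: in=10010 → 10110 (was 10000); enqueue []
  #5 pop 4: in=11101 → 00101 (was 00000); enqueue [3]
  #6 pop 5: in=10111 → 01110 (was 00000); enqueue []
  #7 pop 6: in=11101 → 11101 (was 01101); enqueue []
  #8 pop 7: in=10110 → 10111 (was 00000); enqueue [4,6]
  #9 pop 3: in=10111 → 10111 (was 10110); enqueue [5,7]
  #10 pop 4: in=11111 → 00111 (was 00101); enqueue [3]
  #11 pop 6: in=11111 → 11101 (no change)
  #12 pop 5: in=10111 → 01110 (no change)
  #13 pop 7: in=10111 → 10111 (no change)
  #14 pop 3: in=10111 → 10111 (no change)

Fixpoint:
  val[0] = 10010
  val[1] = 11101
  val[2] = 10111
  val[3] = 10111
  val[4] = 00111
  val[5] = 01110
  val[6] = 11101
  val[7] = 10111

14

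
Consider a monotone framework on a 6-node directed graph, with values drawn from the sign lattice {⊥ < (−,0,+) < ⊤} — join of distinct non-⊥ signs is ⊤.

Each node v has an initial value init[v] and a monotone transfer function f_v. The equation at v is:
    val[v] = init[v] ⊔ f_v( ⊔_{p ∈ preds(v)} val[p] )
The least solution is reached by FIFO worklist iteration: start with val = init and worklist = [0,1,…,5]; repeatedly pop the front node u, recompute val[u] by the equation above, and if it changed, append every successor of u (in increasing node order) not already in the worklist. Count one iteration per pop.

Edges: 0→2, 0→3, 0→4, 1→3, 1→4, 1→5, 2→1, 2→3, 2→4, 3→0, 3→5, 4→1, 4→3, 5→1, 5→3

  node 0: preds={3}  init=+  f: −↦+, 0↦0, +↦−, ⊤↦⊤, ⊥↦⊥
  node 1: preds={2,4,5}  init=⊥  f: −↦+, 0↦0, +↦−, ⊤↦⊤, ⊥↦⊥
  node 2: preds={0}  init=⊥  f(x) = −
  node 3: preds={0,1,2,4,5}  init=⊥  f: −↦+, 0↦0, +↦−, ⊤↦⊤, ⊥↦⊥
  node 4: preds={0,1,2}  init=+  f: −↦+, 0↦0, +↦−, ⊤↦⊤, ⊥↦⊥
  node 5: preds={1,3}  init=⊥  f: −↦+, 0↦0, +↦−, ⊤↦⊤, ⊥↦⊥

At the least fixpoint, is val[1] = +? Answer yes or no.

no

Worklist (12 pops):
  #1 pop 0: in=⊥ → + (no change)
  #2 pop 1: in=+ → − (was ⊥); enqueue []
  #3 pop 2: in=+ → − (was ⊥); enqueue [1]
  #4 pop 3: in=⊤ → ⊤ (was ⊥); enqueue [0]
  #5 pop 4: in=⊤ → ⊤ (was +); enqueue [3]
  #6 pop 5: in=⊤ → ⊤ (was ⊥); enqueue []
  #7 pop 1: in=⊤ → ⊤ (was −); enqueue [4,5]
  #8 pop 0: in=⊤ → ⊤ (was +); enqueue [2]
  #9 pop 3: in=⊤ → ⊤ (no change)
  #10 pop 4: in=⊤ → ⊤ (no change)
  #11 pop 5: in=⊤ → ⊤ (no change)
  #12 pop 2: in=⊤ → − (no change)

Fixpoint:
  val[0] = ⊤
  val[1] = ⊤
  val[2] = −
  val[3] = ⊤
  val[4] = ⊤
  val[5] = ⊤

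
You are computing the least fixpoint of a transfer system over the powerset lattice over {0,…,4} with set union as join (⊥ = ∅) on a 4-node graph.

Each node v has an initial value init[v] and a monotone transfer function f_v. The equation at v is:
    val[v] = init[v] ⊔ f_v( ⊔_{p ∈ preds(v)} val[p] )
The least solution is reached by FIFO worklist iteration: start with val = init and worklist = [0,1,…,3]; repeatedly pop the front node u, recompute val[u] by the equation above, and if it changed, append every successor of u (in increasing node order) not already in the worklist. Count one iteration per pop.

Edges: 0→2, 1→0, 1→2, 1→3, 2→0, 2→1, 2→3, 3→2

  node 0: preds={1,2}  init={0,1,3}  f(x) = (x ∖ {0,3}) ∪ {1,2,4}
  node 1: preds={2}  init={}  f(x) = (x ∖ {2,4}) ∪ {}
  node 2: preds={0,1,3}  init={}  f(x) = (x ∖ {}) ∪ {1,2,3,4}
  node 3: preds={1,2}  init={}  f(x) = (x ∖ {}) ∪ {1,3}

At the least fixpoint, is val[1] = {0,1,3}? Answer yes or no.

yes

Iteration log — 9 steps:
  step 1. node 0  ⊔preds={}  new={0,1,2,3,4}  old={0,1,3}  +wl: 
  step 2. node 1  ⊔preds={}  new={}  stable
  step 3. node 2  ⊔preds={0,1,2,3,4}  new={0,1,2,3,4}  old={}  +wl: 0,1
  step 4. node 3  ⊔preds={0,1,2,3,4}  new={0,1,2,3,4}  old={}  +wl: 2
  step 5. node 0  ⊔preds={0,1,2,3,4}  new={0,1,2,3,4}  stable
  step 6. node 1  ⊔preds={0,1,2,3,4}  new={0,1,3}  old={}  +wl: 0,3
  step 7. node 2  ⊔preds={0,1,2,3,4}  new={0,1,2,3,4}  stable
  step 8. node 0  ⊔preds={0,1,2,3,4}  new={0,1,2,3,4}  stable
  step 9. node 3  ⊔preds={0,1,2,3,4}  new={0,1,2,3,4}  stable

Least fixpoint reached:
  node 0: {0,1,2,3,4}
  node 1: {0,1,3}
  node 2: {0,1,2,3,4}
  node 3: {0,1,2,3,4}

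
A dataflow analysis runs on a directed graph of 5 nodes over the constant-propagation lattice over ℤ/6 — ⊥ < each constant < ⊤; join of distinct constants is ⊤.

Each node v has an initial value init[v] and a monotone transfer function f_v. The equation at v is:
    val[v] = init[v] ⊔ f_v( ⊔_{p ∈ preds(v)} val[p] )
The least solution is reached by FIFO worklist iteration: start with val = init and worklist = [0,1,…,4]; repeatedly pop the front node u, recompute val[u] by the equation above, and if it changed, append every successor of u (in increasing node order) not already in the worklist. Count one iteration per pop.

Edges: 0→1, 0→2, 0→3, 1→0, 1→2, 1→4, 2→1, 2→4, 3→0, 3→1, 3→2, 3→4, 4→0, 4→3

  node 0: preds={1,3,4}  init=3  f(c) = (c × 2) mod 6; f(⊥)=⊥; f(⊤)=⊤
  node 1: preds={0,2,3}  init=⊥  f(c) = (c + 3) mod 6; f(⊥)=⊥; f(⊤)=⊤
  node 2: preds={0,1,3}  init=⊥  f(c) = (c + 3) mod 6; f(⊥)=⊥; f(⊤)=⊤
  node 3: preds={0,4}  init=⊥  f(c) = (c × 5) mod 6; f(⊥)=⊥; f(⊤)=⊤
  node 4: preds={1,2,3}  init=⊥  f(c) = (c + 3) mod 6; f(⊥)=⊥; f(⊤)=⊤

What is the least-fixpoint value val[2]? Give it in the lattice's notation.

⊤

Iteration log — 13 steps:
  step 1. node 0  ⊔preds=⊥  new=3  stable
  step 2. node 1  ⊔preds=3  new=0  old=⊥  +wl: 0
  step 3. node 2  ⊔preds=⊤  new=⊤  old=⊥  +wl: 1
  step 4. node 3  ⊔preds=3  new=3  old=⊥  +wl: 2
  step 5. node 4  ⊔preds=⊤  new=⊤  old=⊥  +wl: 3
  step 6. node 0  ⊔preds=⊤  new=⊤  old=3  +wl: 
  step 7. node 1  ⊔preds=⊤  new=⊤  old=0  +wl: 0,4
  step 8. node 2  ⊔preds=⊤  new=⊤  stable
  step 9. node 3  ⊔preds=⊤  new=⊤  old=3  +wl: 1,2
  step 10. node 0  ⊔preds=⊤  new=⊤  stable
  step 11. node 4  ⊔preds=⊤  new=⊤  stable
  step 12. node 1  ⊔preds=⊤  new=⊤  stable
  step 13. node 2  ⊔preds=⊤  new=⊤  stable

Least fixpoint reached:
  node 0: ⊤
  node 1: ⊤
  node 2: ⊤
  node 3: ⊤
  node 4: ⊤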